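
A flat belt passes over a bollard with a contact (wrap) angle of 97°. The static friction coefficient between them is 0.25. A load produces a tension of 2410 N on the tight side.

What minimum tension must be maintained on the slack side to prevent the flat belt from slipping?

T_min ≈ 1580 N

Capstan equation at impending slip: T_tight/T_slack = e^{μβ}.
β = 97° = 1.693 rad; e^{μβ} = e^{0.25×1.693} = 1.527.
T_slack = T_tight / e^{μβ} = 2410 / 1.527 = 1580 N.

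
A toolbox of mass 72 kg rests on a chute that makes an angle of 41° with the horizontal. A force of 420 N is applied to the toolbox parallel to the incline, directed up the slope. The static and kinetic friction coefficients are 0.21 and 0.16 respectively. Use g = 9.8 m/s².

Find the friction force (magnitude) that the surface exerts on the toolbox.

f ≈ 42.9 N (up the incline)

Normal force: N = m g cos θ = 72 × 9.8 × cos 41° = 532.5 N.
The friction needed for equilibrium is m g sin θ − P = 462.9 − 420 = 42.92 N, measured positive up-slope.
Static friction can supply at most μ_s N = 111.8 N.
Since |42.92| ≤ 111.8 N, no slip — friction simply equals what equilibrium demands.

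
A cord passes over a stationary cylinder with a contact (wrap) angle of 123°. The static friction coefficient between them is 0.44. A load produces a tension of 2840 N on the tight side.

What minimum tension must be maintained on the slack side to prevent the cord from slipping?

Capstan equation at impending slip: T_tight/T_slack = e^{μβ}.
β = 123° = 2.147 rad; e^{μβ} = e^{0.44×2.147} = 2.572.
T_slack = T_tight / e^{μβ} = 2840 / 2.572 = 1100 N.

T_min ≈ 1100 N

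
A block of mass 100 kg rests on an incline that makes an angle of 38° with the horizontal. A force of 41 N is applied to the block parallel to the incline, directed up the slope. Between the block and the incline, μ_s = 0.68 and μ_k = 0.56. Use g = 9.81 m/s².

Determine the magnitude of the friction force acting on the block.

The normal reaction is N = m g cos θ = 773 N.
For equilibrium along the incline the friction force must supply f = m g sin θ − P = 604 − 41 = 563 N (positive meaning up-slope).
Maximum static friction available: μ_s N = 0.68 × 773 = 525.7 N.
|563| exceeds 525.7 N, so the block slips down-slope; friction is kinetic, f = μ_k N = 0.56×773 = 433 N.

f ≈ 433 N (up the incline)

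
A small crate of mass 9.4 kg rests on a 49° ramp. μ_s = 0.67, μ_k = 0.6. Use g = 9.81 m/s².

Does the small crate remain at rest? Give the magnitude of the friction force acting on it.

N = m g cos θ = 60.5 N.
Down-slope weight component: m g sin θ = 69.6 N.
μ_s N = 40.5 N.
69.6 > 40.5 N, so it slides; kinetic friction f = μ_k N = 0.6×60.5 = 36.3 N.

f ≈ 36.3 N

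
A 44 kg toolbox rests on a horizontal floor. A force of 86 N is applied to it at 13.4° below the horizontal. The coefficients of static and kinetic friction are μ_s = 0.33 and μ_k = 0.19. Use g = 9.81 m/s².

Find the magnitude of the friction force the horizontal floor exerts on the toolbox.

N = m g + P sin α = 431.6 + 86×sin 13.4° = 451.6 N.
For equilibrium, f = P cos α = 86×cos 13.4° = 83.66 N.
μ_s N = 0.33 × 451.6 = 149 N.
83.66 ≤ 149 N → static; friction equals the required 83.7 N.

f ≈ 83.7 N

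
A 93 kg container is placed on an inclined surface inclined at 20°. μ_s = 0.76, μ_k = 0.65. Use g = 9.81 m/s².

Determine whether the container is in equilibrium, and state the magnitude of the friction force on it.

N = m g cos θ = 857 N.
Down-slope weight component: m g sin θ = 312 N.
μ_s N = 652 N.
312 ≤ 652 N, so it stays put; friction = 312 N.

f ≈ 312 N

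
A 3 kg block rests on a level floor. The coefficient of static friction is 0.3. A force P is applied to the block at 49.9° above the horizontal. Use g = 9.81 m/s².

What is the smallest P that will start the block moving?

P ≈ 10.1 N

N = m g − P sin α (the pull lifts the block).
At impending slip, P cos α = μ_s N = μ_s (m g − P sin α).
Solving: P (cos α + μ_s sin α) = μ_s m g → P = 0.3×29.4/(cos 49.9° + 0.3 sin 49.9°) = 8.83/0.8736 = 10.1 N.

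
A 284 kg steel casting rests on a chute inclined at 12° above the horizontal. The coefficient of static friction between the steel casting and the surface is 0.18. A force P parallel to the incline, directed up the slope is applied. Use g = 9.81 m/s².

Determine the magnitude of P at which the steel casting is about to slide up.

P ≈ 1070 N

At impending motion up the slope, friction acts down-slope at its limit: f = μ_s N.
P is parallel to the surface, so N = m g cos θ = 2730 N.
Along the incline: P = m g sin θ + μ_s N = 579 + 0.18×2730 = 1070 N.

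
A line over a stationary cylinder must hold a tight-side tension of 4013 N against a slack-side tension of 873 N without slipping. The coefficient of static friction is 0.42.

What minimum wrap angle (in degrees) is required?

β_min ≈ 208°

T₂/T₁ = e^{μβ} → β = ln(T₂/T₁)/μ.
β = ln(4013/873)/0.42 = 1.525/0.42 = 3.632 rad.
In degrees: β = 3.632 × 180/π = 208°.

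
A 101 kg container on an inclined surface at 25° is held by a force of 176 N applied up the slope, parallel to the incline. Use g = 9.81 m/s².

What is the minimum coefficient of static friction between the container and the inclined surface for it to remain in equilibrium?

μ_s,min ≈ 0.27

N = m g cos θ = 898 N.
Friction must make up the shortfall along the incline: f = m g sin θ − P = 418.7 − 176 = 242.7 N.
At the threshold f = μ_s N, so μ_s,min = 242.7/898 = 0.27.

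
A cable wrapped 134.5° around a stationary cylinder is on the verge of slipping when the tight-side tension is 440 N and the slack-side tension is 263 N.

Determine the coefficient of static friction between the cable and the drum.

μ ≈ 0.219

T₂/T₁ = e^{μβ} → μ = ln(T₂/T₁)/β.
β = 134.5° = 2.347 rad.
μ = ln(440/263)/2.347 = ln(1.673)/2.347 = 0.219.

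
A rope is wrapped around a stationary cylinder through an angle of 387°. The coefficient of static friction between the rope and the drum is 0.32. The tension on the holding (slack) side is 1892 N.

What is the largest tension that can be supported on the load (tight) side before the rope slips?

At impending slip the capstan equation gives T₂/T₁ = e^{μβ} with β in radians.
β = 387° × π/180 = 6.754 rad.
e^{μβ} = e^{0.32×6.754} = 8.683.
T₂ = T₁ · e^{μβ} = 1892 × 8.683 = 16400 N.

T_max ≈ 16400 N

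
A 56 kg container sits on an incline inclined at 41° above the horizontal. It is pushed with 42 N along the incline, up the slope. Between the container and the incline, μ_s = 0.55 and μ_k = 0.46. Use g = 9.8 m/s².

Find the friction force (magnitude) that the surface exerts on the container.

f ≈ 191 N (up the incline)

Normal force: N = m g cos θ = 56 × 9.8 × cos 41° = 414.2 N.
The friction needed for equilibrium is m g sin θ − P = 360 − 42 = 318 N, measured positive up-slope.
Maximum static friction available: μ_s N = 0.55 × 414.2 = 227.8 N.
Since |318| > 227.8 N, static friction cannot hold it; the container slides down the incline and kinetic friction applies: f = μ_k N = 0.46 × 414.2 = 191 N.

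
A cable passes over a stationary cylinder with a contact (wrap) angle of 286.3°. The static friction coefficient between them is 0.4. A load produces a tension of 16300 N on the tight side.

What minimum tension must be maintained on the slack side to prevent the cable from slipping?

T_min ≈ 2210 N

Capstan equation at impending slip: T_tight/T_slack = e^{μβ}.
β = 286.3° = 4.997 rad; e^{μβ} = e^{0.4×4.997} = 7.38.
T_slack = T_tight / e^{μβ} = 16300 / 7.38 = 2210 N.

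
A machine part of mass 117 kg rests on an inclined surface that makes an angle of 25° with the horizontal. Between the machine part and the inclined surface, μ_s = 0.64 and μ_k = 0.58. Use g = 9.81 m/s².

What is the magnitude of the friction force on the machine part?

f ≈ 485 N (up the incline)

Normal force: N = m g cos θ = 117 × 9.81 × cos 25° = 1040 N.
Along the slope the weight component is m g sin θ = 485.1 N; friction must supply exactly this, acting up-slope.
Static friction can supply at most μ_s N = 665.7 N.
Since |485.1| ≤ 665.7 N, static friction is sufficient; f equals the required value, not μ_s N.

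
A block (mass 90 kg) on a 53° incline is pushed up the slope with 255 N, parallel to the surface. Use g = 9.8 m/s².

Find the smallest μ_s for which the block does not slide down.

μ_s,min ≈ 0.847

N = m g cos θ = 530.8 N.
Friction must make up the shortfall along the incline: f = m g sin θ − P = 704.4 − 255 = 449.4 N.
At the threshold f = μ_s N, so μ_s,min = 449.4/530.8 = 0.847.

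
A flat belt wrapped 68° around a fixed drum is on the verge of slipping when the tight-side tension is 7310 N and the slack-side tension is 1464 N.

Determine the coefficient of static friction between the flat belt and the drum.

T₂/T₁ = e^{μβ} → μ = ln(T₂/T₁)/β.
β = 68° = 1.187 rad.
μ = ln(7310/1464)/1.187 = ln(4.993)/1.187 = 1.35.

μ ≈ 1.35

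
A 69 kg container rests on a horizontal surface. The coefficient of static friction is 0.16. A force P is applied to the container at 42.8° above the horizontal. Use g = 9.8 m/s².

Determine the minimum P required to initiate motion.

P ≈ 128 N

N = m g − P sin α (the pull lifts the container).
At impending slip, P cos α = μ_s N = μ_s (m g − P sin α).
Solving: P (cos α + μ_s sin α) = μ_s m g → P = 0.16×676/(cos 42.8° + 0.16 sin 42.8°) = 108/0.8424 = 128 N.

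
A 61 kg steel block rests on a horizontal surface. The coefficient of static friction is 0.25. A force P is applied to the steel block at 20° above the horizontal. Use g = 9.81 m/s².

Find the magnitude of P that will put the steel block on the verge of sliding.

N = m g − P sin α (the pull lifts the steel block).
At impending slip, P cos α = μ_s N = μ_s (m g − P sin α).
Solving: P (cos α + μ_s sin α) = μ_s m g → P = 0.25×598/(cos 20° + 0.25 sin 20°) = 150/1.025 = 146 N.

P ≈ 146 N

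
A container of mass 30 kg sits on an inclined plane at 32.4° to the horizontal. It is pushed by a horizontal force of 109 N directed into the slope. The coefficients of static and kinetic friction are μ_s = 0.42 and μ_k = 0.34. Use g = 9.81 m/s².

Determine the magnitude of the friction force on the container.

f ≈ 65.7 N (up the incline)

The horizontal push has a component P sin θ into the surface, so N = m g cos θ + P sin θ = 248.5 + 58.41 = 306.9 N.
Along the incline, the net driving force (taking up-slope positive) is P cos θ − m g sin θ = 92.03 − 157.7 = -65.66 N, so equilibrium requires friction f = 65.66 N (up-slope).
Maximum static friction: μ_s N = 0.42 × 306.9 = 128.9 N.
Since 65.66 N is within the 128.9 N limit, the container stays put and friction is exactly 65.7 N.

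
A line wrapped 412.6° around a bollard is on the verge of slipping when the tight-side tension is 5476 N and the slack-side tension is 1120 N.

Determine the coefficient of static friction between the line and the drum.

μ ≈ 0.22

T₂/T₁ = e^{μβ} → μ = ln(T₂/T₁)/β.
β = 412.6° = 7.201 rad.
μ = ln(5476/1120)/7.201 = ln(4.889)/7.201 = 0.22.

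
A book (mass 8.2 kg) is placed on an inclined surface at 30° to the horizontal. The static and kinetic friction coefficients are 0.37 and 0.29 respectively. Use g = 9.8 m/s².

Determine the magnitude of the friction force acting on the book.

Perpendicular to the surface, N = m g cos θ = 8.2·9.8·cos 30° = 69.59 N.
Along the slope the weight component is m g sin θ = 40.18 N; friction must supply exactly this, acting up-slope.
Maximum static friction available: μ_s N = 0.37 × 69.59 = 25.75 N.
|40.18| exceeds 25.75 N, so the book slips down-slope; friction is kinetic, f = μ_k N = 0.29×69.59 = 20.2 N.

f ≈ 20.2 N (up the incline)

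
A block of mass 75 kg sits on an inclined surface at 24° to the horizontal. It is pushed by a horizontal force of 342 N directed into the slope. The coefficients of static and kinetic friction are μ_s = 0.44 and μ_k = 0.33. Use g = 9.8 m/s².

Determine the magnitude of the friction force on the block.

f ≈ 13.5 N (down the incline)

The horizontal push has a component P sin θ into the surface, so N = m g cos θ + P sin θ = 671.5 + 139.1 = 810.6 N.
Parallel to the incline: P cos θ − m g sin θ = 312.4 − 299 = 13.48 N; the friction needed to balance this is 13.48 N acting down the slope.
The limit of static friction is μ_s N = 356.6 N.
Since 13.48 N is within the 356.6 N limit, the block stays put and friction is exactly 13.5 N.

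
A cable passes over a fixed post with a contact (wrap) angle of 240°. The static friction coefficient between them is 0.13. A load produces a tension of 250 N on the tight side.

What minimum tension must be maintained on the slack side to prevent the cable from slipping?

T_min ≈ 145 N

Capstan equation at impending slip: T_tight/T_slack = e^{μβ}.
β = 240° = 4.189 rad; e^{μβ} = e^{0.13×4.189} = 1.724.
T_slack = T_tight / e^{μβ} = 250 / 1.724 = 145 N.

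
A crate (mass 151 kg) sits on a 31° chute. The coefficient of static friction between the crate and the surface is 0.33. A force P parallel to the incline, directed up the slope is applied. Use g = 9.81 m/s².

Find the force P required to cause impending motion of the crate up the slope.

P ≈ 1180 N

At impending motion up the slope, friction acts down-slope at its limit: f = μ_s N.
P is parallel to the surface, so N = m g cos θ = 1270 N.
Along the incline: P = m g sin θ + μ_s N = 763 + 0.33×1270 = 1180 N.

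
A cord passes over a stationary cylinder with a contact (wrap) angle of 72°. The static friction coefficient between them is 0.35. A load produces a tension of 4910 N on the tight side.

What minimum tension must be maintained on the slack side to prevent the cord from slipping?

T_min ≈ 3160 N

Capstan equation at impending slip: T_tight/T_slack = e^{μβ}.
β = 72° = 1.257 rad; e^{μβ} = e^{0.35×1.257} = 1.552.
T_slack = T_tight / e^{μβ} = 4910 / 1.552 = 3160 N.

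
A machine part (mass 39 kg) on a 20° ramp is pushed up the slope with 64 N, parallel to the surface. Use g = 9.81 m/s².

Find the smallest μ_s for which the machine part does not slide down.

N = m g cos θ = 359.5 N.
Friction must make up the shortfall along the incline: f = m g sin θ − P = 130.9 − 64 = 66.85 N.
At the threshold f = μ_s N, so μ_s,min = 66.85/359.5 = 0.186.

μ_s,min ≈ 0.186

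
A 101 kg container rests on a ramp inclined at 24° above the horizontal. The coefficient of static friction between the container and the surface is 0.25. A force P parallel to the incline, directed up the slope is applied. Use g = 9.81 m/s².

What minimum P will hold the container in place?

P_min ≈ 177 N

The container tends to slide down (tan θ > μ_s), so at the point of impending slip friction acts up-slope at its limit: f = μ_s N.
P is parallel to the surface, so N = m g cos θ = 905 N.
Along the incline: P + μ_s N = m g sin θ, so P = 403 − 0.25×905 = 177 N.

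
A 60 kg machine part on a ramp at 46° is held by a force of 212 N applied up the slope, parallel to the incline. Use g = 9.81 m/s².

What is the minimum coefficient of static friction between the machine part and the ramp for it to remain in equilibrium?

μ_s,min ≈ 0.517

N = m g cos θ = 408.9 N.
Friction must make up the shortfall along the incline: f = m g sin θ − P = 423.4 − 212 = 211.4 N.
At the threshold f = μ_s N, so μ_s,min = 211.4/408.9 = 0.517.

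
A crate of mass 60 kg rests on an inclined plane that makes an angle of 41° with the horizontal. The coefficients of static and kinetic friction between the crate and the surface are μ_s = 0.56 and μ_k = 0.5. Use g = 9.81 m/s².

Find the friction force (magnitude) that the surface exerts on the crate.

Normal force: N = m g cos θ = 60 × 9.81 × cos 41° = 444.2 N.
For equilibrium along the incline, friction must balance the weight component: f = m g sin θ = 386.2 N up the slope.
Static friction can supply at most μ_s N = 248.8 N.
Since |386.2| > 248.8 N, static friction cannot hold it; the crate slides down the incline and kinetic friction applies: f = μ_k N = 0.5 × 444.2 = 222 N.

f ≈ 222 N (up the incline)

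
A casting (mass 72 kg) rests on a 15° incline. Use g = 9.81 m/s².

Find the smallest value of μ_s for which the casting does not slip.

At the slip threshold m g sin θ = μ_s m g cos θ, so μ_s,min = tan θ.
μ_s,min = tan 15° = 0.268.

μ_s,min ≈ 0.268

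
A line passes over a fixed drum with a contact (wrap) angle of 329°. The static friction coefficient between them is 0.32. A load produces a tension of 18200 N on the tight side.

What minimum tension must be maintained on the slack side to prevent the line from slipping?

T_min ≈ 2900 N

Capstan equation at impending slip: T_tight/T_slack = e^{μβ}.
β = 329° = 5.742 rad; e^{μβ} = e^{0.32×5.742} = 6.281.
T_slack = T_tight / e^{μβ} = 18200 / 6.281 = 2900 N.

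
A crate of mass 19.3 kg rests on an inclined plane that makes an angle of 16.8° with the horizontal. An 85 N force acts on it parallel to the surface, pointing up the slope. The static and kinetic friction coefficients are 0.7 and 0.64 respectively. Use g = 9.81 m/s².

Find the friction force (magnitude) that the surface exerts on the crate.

f ≈ 30.3 N (down the incline)

Normal force: N = m g cos θ = 19.3 × 9.81 × cos 16.8° = 181.3 N.
Parallel to the incline, ΣF = 0 gives f = m g sin θ − P = 54.72 − 85 = -30.28 N (up-slope positive).
Maximum static friction available: μ_s N = 0.7 × 181.3 = 126.9 N.
Since |-30.28| ≤ 126.9 N, no slip — friction simply equals what equilibrium demands.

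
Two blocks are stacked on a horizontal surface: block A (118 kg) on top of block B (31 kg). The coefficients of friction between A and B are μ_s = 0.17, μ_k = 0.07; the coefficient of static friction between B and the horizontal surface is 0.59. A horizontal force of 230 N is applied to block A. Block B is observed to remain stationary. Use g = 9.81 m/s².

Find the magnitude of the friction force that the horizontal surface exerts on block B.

Normal force at the A–B interface: N₁ = m_A g = 1158 N.
Maximum static friction on A from B: μ_s N₁ = 0.17×1158 = 196.8 N.
Since P = 230 N > 196.8 N, A slides on B; the A–B friction is kinetic: f₁ = μ_k N₁ = 0.07×1158 = 81 N.
B experiences an equal 81 N forward from A (third law). B is in equilibrium, so the floor supplies f₂ = 81 N of static friction (limit μ_s(m_A+m_B)g = 862.4 N, not exceeded).

f ≈ 81 N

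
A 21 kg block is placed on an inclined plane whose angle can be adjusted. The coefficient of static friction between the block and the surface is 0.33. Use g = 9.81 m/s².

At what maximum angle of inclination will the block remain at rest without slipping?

θ_max ≈ 18.3°

At the slip threshold, m g sin θ = μ_s · m g cos θ, so tan θ = μ_s.
θ_max = arctan(0.33) = 18.3°.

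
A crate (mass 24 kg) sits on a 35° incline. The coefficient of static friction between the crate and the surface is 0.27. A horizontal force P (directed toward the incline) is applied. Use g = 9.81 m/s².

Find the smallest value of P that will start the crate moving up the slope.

P ≈ 282 N

At impending motion up the slope, friction acts down-slope at its limit: f = μ_s N.
Perpendicular to the incline: N = m g cos θ + P sin θ.
Along the incline: P cos θ = m g sin θ + μ_s N = m g sin θ + μ_s (m g cos θ + P sin θ).
Solving, P (cos θ − μ_s sin θ) = m g (sin θ + μ_s cos θ), so P = 24×9.81×(sin 35° + 0.27 cos 35°)/(cos 35° − 0.27 sin 35°) = 235×0.7947/0.6643 = 282 N.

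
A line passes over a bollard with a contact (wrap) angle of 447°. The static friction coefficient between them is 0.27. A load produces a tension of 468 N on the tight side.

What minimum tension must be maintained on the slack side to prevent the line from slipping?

T_min ≈ 56.9 N

Capstan equation at impending slip: T_tight/T_slack = e^{μβ}.
β = 447° = 7.802 rad; e^{μβ} = e^{0.27×7.802} = 8.219.
T_slack = T_tight / e^{μβ} = 468 / 8.219 = 56.9 N.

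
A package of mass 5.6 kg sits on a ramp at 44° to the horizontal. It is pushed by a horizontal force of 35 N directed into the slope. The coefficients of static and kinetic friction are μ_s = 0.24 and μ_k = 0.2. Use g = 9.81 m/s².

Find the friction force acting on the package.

The horizontal push has a component P sin θ into the surface, so N = m g cos θ + P sin θ = 39.52 + 24.31 = 63.83 N.
Parallel to the incline: P cos θ − m g sin θ = 25.18 − 38.16 = -12.98 N; the friction needed to balance this is 12.98 N acting up the slope.
The limit of static friction is μ_s N = 15.32 N.
|f_req| = 12.98 ≤ 15.32 N → the package is in equilibrium; friction equals the required value.

f ≈ 13 N (up the incline)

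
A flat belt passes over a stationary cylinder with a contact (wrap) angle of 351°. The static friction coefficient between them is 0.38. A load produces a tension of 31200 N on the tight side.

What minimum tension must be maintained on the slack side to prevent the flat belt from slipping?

T_min ≈ 3040 N

Capstan equation at impending slip: T_tight/T_slack = e^{μβ}.
β = 351° = 6.126 rad; e^{μβ} = e^{0.38×6.126} = 10.26.
T_slack = T_tight / e^{μβ} = 31200 / 10.26 = 3040 N.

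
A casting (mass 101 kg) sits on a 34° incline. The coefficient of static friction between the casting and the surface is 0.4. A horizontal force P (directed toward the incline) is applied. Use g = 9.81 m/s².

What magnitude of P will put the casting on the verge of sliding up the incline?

At impending motion up the slope, friction acts down-slope at its limit: f = μ_s N.
Perpendicular to the incline: N = m g cos θ + P sin θ.
Along the incline: P cos θ = m g sin θ + μ_s N = m g sin θ + μ_s (m g cos θ + P sin θ).
Solving, P (cos θ − μ_s sin θ) = m g (sin θ + μ_s cos θ), so P = 101×9.81×(sin 34° + 0.4 cos 34°)/(cos 34° − 0.4 sin 34°) = 991×0.8908/0.6054 = 1460 N.

P ≈ 1460 N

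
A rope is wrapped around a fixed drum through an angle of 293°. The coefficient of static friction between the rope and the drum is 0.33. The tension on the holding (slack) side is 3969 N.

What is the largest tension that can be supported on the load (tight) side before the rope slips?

At impending slip the capstan equation gives T₂/T₁ = e^{μβ} with β in radians.
β = 293° × π/180 = 5.114 rad.
e^{μβ} = e^{0.33×5.114} = 5.406.
T₂ = T₁ · e^{μβ} = 3969 × 5.406 = 21500 N.

T_max ≈ 21500 N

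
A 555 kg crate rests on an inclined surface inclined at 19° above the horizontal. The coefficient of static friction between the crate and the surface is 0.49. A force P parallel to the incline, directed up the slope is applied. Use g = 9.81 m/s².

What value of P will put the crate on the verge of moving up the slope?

P ≈ 4300 N

At impending motion up the slope, friction acts down-slope at its limit: f = μ_s N.
P is parallel to the surface, so N = m g cos θ = 5150 N.
Along the incline: P = m g sin θ + μ_s N = 1770 + 0.49×5150 = 4300 N.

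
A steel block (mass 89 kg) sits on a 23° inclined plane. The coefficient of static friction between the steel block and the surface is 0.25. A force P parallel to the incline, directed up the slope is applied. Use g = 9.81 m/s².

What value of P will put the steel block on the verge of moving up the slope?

P ≈ 542 N

At impending motion up the slope, friction acts down-slope at its limit: f = μ_s N.
P is parallel to the surface, so N = m g cos θ = 804 N.
Along the incline: P = m g sin θ + μ_s N = 341 + 0.25×804 = 542 N.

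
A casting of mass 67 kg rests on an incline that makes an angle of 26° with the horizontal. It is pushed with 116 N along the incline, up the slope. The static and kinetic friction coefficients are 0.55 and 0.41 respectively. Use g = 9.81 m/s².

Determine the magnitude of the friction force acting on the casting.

Perpendicular to the surface, N = m g cos θ = 67·9.81·cos 26° = 590.8 N.
The friction needed for equilibrium is m g sin θ − P = 288.1 − 116 = 172.1 N, measured positive up-slope.
The static-friction ceiling is μ_s N = 0.55 × 590.8 = 324.9 N.
Since |172.1| ≤ 324.9 N, static friction is sufficient; f equals the required value, not μ_s N.

f ≈ 172 N (up the incline)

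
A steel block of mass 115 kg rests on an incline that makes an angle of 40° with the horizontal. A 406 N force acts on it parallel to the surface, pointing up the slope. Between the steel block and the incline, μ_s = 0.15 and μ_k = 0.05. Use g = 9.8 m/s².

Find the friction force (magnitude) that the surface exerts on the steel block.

f ≈ 43.2 N (up the incline)

Perpendicular to the surface, N = m g cos θ = 115·9.8·cos 40° = 863.3 N.
The friction needed for equilibrium is m g sin θ − P = 724.4 − 406 = 318.4 N, measured positive up-slope.
Static friction can supply at most μ_s N = 129.5 N.
Since |318.4| > 129.5 N, static friction cannot hold it; the steel block slides down the incline and kinetic friction applies: f = μ_k N = 0.05 × 863.3 = 43.2 N.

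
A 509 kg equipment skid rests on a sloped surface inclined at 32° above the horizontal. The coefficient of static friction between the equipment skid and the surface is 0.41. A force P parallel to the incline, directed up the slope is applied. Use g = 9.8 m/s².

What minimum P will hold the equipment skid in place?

The equipment skid tends to slide down (tan θ > μ_s), so at the point of impending slip friction acts up-slope at its limit: f = μ_s N.
P is parallel to the surface, so N = m g cos θ = 4230 N.
Along the incline: P + μ_s N = m g sin θ, so P = 2640 − 0.41×4230 = 909 N.

P_min ≈ 909 N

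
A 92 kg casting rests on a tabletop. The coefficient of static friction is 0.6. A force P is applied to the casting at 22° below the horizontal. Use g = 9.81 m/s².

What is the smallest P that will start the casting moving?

P ≈ 771 N

N = m g + P sin α (the push presses the casting into the tabletop).
At impending slip, P cos α = μ_s N = μ_s (m g + P sin α).
Solving: P (cos α − μ_s sin α) = μ_s m g → P = 0.6×903/(cos 22° − 0.6 sin 22°) = 542/0.7024 = 771 N.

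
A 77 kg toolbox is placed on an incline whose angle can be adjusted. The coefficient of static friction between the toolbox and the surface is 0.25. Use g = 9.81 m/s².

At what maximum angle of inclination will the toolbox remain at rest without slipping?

At the slip threshold, m g sin θ = μ_s · m g cos θ, so tan θ = μ_s.
θ_max = arctan(0.25) = 14°.

θ_max ≈ 14°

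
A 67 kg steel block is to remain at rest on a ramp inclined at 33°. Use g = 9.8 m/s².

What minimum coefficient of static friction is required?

At the slip threshold m g sin θ = μ_s m g cos θ, so μ_s,min = tan θ.
μ_s,min = tan 33° = 0.649.

μ_s,min ≈ 0.649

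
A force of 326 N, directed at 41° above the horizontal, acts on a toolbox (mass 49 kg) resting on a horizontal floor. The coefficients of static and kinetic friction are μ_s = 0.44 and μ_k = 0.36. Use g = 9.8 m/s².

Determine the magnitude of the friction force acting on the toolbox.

f ≈ 95.9 N

The vertical component of P reduces the normal force: N = m g − P sin α = 480.2 − 213.9 = 266.3 N.
The horizontal driving force is P cos α = 246 N, so equilibrium needs friction f = 246 N.
μ_s N = 0.44 × 266.3 = 117.2 N.
The required friction exceeds μ_s N, so the toolbox moves and f = μ_k N = 95.9 N.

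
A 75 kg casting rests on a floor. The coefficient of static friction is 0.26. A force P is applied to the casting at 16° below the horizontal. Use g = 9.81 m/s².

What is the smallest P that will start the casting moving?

N = m g + P sin α (the push presses the casting into the floor).
At impending slip, P cos α = μ_s N = μ_s (m g + P sin α).
Solving: P (cos α − μ_s sin α) = μ_s m g → P = 0.26×736/(cos 16° − 0.26 sin 16°) = 191/0.8896 = 215 N.

P ≈ 215 N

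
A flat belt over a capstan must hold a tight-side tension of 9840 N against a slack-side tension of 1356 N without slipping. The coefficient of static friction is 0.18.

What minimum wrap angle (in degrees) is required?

β_min ≈ 631°

T₂/T₁ = e^{μβ} → β = ln(T₂/T₁)/μ.
β = ln(9840/1356)/0.18 = 1.982/0.18 = 11.01 rad.
In degrees: β = 11.01 × 180/π = 631°.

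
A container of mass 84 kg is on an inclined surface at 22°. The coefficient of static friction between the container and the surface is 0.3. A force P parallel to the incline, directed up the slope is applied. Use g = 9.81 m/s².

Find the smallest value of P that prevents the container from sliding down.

The container tends to slide down (tan θ > μ_s), so at the point of impending slip friction acts up-slope at its limit: f = μ_s N.
P is parallel to the surface, so N = m g cos θ = 764 N.
Along the incline: P + μ_s N = m g sin θ, so P = 309 − 0.3×764 = 79.5 N.

P_min ≈ 79.5 N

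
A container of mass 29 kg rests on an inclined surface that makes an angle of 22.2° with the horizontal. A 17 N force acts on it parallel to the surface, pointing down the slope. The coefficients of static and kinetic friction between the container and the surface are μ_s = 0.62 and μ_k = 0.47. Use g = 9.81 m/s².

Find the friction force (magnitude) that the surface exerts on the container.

f ≈ 124 N (up the incline)

Perpendicular to the surface, N = m g cos θ = 29·9.81·cos 22.2° = 263.4 N.
The friction needed for equilibrium is m g sin θ + P = 107.5 + 17 = 124.5 N, measured positive up-slope.
Static friction can supply at most μ_s N = 163.3 N.
Since |124.5| ≤ 163.3 N, the container remains in static equilibrium and friction takes exactly the required value.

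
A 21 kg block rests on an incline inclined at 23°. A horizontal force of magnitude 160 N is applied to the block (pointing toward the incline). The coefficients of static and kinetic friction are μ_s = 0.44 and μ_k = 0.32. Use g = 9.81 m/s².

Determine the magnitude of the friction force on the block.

Resolve perpendicular to the incline: N = m g cos θ + P sin θ = 21×9.81×cos 23° + 160×sin 23° = 252.2 N.
Parallel to the incline: P cos θ − m g sin θ = 147.3 − 80.49 = 66.79 N; the friction needed to balance this is 66.79 N acting down the slope.
Maximum static friction: μ_s N = 0.44 × 252.2 = 110.9 N.
Since 66.79 N is within the 110.9 N limit, the block stays put and friction is exactly 66.8 N.

f ≈ 66.8 N (down the incline)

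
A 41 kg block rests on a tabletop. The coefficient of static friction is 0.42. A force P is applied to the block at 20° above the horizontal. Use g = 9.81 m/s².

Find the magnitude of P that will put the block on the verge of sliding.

P ≈ 156 N

N = m g − P sin α (the pull lifts the block).
At impending slip, P cos α = μ_s N = μ_s (m g − P sin α).
Solving: P (cos α + μ_s sin α) = μ_s m g → P = 0.42×402/(cos 20° + 0.42 sin 20°) = 169/1.083 = 156 N.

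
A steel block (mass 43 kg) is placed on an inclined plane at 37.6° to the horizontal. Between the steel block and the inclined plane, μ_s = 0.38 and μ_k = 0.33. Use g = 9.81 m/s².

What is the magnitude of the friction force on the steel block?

f ≈ 110 N (up the incline)

Normal force: N = m g cos θ = 43 × 9.81 × cos 37.6° = 334.2 N.
Along the slope the weight component is m g sin θ = 257.4 N; friction must supply exactly this, acting up-slope.
Maximum static friction available: μ_s N = 0.38 × 334.2 = 127 N.
|257.4| exceeds 127 N, so the steel block slips down-slope; friction is kinetic, f = μ_k N = 0.33×334.2 = 110 N.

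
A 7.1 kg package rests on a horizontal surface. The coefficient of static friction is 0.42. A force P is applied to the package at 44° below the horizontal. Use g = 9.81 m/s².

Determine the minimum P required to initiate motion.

P ≈ 68.4 N

N = m g + P sin α (the push presses the package into the horizontal surface).
At impending slip, P cos α = μ_s N = μ_s (m g + P sin α).
Solving: P (cos α − μ_s sin α) = μ_s m g → P = 0.42×69.7/(cos 44° − 0.42 sin 44°) = 29.3/0.4276 = 68.4 N.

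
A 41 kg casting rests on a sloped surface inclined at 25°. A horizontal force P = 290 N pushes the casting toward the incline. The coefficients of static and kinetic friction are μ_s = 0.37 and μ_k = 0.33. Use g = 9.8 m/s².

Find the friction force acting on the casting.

f ≈ 93 N (down the incline)

The horizontal push has a component P sin θ into the surface, so N = m g cos θ + P sin θ = 364.2 + 122.6 = 486.7 N.
Along the incline, the net driving force (taking up-slope positive) is P cos θ − m g sin θ = 262.8 − 169.8 = 93.02 N, so equilibrium requires friction f = -93.02 N (down-slope).
The limit of static friction is μ_s N = 180.1 N.
|f_req| = 93.02 ≤ 180.1 N → the casting is in equilibrium; friction equals the required value.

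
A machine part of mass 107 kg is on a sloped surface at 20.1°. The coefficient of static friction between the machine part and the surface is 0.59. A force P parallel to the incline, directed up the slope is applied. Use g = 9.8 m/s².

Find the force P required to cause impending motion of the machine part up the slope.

P ≈ 941 N

At impending motion up the slope, friction acts down-slope at its limit: f = μ_s N.
P is parallel to the surface, so N = m g cos θ = 985 N.
Along the incline: P = m g sin θ + μ_s N = 360 + 0.59×985 = 941 N.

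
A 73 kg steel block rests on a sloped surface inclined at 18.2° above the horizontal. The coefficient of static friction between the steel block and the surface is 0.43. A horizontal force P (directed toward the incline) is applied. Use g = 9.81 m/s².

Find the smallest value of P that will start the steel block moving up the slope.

P ≈ 633 N

At impending motion up the slope, friction acts down-slope at its limit: f = μ_s N.
Perpendicular to the incline: N = m g cos θ + P sin θ.
Along the incline: P cos θ = m g sin θ + μ_s N = m g sin θ + μ_s (m g cos θ + P sin θ).
Solving, P (cos θ − μ_s sin θ) = m g (sin θ + μ_s cos θ), so P = 73×9.81×(sin 18.2° + 0.43 cos 18.2°)/(cos 18.2° − 0.43 sin 18.2°) = 716×0.7208/0.8157 = 633 N.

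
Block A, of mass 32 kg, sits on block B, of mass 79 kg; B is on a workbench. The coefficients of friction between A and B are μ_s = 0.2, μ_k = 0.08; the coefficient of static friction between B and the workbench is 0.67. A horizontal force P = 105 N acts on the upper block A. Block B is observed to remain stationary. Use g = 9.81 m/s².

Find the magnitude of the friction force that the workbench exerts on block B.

f ≈ 25.1 N

Normal force at the A–B interface: N₁ = m_A g = 313.9 N.
So the A–B interface can sustain at most μ_s N₁ = 62.78 N of static friction.
P = 105 N exceeds that limit, so A slips over B and the interface friction becomes kinetic: f₁ = μ_k N₁ = 0.08×313.9 = 25.1 N.
By Newton's third law B feels 25.1 N forward from A. With B stationary, the floor's static friction on B balances it: f₂ = 25.1 N (well within μ_s(m_A+m_B)g = 729.6 N).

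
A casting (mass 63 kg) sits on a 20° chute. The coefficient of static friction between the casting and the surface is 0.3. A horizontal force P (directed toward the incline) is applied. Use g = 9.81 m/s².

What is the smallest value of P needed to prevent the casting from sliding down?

The casting tends to slide down (tan θ > μ_s), so at the point of impending slip friction acts up-slope at its limit: f = μ_s N.
Perpendicular to the incline: N = m g cos θ + P sin θ.
Along the incline: P cos θ + μ_s N = m g sin θ, i.e. P cos θ + μ_s (m g cos θ + P sin θ) = m g sin θ.
Solving, P (cos θ + μ_s sin θ) = m g (sin θ − μ_s cos θ), so P = 618×0.06011/1.042 = 35.6 N.

P_min ≈ 35.6 N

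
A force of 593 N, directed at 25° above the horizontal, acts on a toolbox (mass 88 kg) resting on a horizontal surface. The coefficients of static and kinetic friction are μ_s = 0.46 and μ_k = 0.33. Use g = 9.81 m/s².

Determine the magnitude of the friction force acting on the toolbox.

Vertical equilibrium gives N = m g − P sin α = 612.7 N.
For equilibrium, f = P cos α = 593×cos 25° = 537.4 N.
The static-friction limit is μ_s N = 281.8 N.
537.4 > 281.8 N → the toolbox slides; f = μ_k N = 0.33×612.7 = 202 N.

f ≈ 202 N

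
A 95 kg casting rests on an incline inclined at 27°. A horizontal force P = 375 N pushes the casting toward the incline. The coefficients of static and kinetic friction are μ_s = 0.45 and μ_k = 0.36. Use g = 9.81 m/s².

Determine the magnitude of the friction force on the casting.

Normal direction: N = m g cos θ + P sin θ = 1001 N.
Along the incline, the net driving force (taking up-slope positive) is P cos θ − m g sin θ = 334.1 − 423.1 = -88.97 N, so equilibrium requires friction f = 88.97 N (up-slope).
The limit of static friction is μ_s N = 450.3 N.
|f_req| = 88.97 ≤ 450.3 N → the casting is in equilibrium; friction equals the required value.

f ≈ 89 N (up the incline)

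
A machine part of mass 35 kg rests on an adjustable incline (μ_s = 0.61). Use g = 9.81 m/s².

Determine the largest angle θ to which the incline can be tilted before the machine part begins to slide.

At the slip threshold, m g sin θ = μ_s · m g cos θ, so tan θ = μ_s.
θ_max = arctan(0.61) = 31.4°.

θ_max ≈ 31.4°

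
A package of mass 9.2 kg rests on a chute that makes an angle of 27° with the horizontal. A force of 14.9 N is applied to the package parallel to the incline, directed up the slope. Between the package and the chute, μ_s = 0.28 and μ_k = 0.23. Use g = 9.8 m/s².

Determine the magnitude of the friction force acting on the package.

Perpendicular to the surface, N = m g cos θ = 9.2·9.8·cos 27° = 80.33 N.
The friction needed for equilibrium is m g sin θ − P = 40.93 − 14.9 = 26.03 N, measured positive up-slope.
Static friction can supply at most μ_s N = 22.49 N.
|26.03| exceeds 22.49 N, so the package slips down-slope; friction is kinetic, f = μ_k N = 0.23×80.33 = 18.5 N.

f ≈ 18.5 N (up the incline)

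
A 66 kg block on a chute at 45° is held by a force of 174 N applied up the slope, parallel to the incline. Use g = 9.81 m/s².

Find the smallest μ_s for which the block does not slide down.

N = m g cos θ = 457.8 N.
Friction must make up the shortfall along the incline: f = m g sin θ − P = 457.8 − 174 = 283.8 N.
At the threshold f = μ_s N, so μ_s,min = 283.8/457.8 = 0.62.

μ_s,min ≈ 0.62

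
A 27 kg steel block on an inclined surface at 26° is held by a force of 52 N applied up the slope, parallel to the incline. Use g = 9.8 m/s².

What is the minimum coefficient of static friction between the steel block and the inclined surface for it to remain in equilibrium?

N = m g cos θ = 237.8 N.
Friction must make up the shortfall along the incline: f = m g sin θ − P = 116 − 52 = 63.99 N.
At the threshold f = μ_s N, so μ_s,min = 63.99/237.8 = 0.269.

μ_s,min ≈ 0.269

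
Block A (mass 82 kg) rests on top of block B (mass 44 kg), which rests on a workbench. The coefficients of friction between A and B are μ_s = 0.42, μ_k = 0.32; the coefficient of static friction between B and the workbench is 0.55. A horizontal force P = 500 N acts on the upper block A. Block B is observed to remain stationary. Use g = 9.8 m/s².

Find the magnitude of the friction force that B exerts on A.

f ≈ 257 N

Between the blocks, N₁ = m_A g = 803.6 N.
Maximum static friction on A from B: μ_s N₁ = 0.42×803.6 = 337.5 N.
P = 500 N exceeds that limit, so A slips over B and the interface friction becomes kinetic: f₁ = μ_k N₁ = 0.32×803.6 = 257 N.
By Newton's third law B feels 257 N forward from A. With B stationary, the floor's static friction on B balances it: f₂ = 257 N (well within μ_s(m_A+m_B)g = 679.1 N).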